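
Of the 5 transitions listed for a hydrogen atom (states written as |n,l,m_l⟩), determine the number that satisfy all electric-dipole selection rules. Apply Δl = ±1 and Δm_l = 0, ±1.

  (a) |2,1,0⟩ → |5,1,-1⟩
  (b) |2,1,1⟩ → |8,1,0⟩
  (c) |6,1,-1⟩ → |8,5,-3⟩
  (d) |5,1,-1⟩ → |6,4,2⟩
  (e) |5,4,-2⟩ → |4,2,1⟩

(a) forbidden — Δl = +0 (E1 requires Δl = ±1)
(b) forbidden — Δl = +0 (E1 requires Δl = ±1)
(c) forbidden — Δl = +4 (E1 requires Δl = ±1); Δm_l = -2 (E1 requires Δm_l = 0, ±1)
(d) forbidden — Δl = +3 (E1 requires Δl = ±1); Δm_l = +3 (E1 requires Δm_l = 0, ±1)
(e) forbidden — Δl = -2 (E1 requires Δl = ±1); Δm_l = +3 (E1 requires Δm_l = 0, ±1)
Total allowed: 0 of 5.

0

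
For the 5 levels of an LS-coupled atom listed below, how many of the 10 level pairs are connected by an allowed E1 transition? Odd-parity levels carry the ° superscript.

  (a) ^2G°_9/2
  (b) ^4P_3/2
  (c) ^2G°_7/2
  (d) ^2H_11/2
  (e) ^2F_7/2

3

(a)–(b): forbidden (ΔS, ΔL, ΔJ).
(a)–(c): forbidden (parity).
(a)–(d): allowed.
(a)–(e): allowed.
(b)–(c): forbidden (ΔS, ΔL, ΔJ).
(b)–(d): forbidden (parity, ΔS, ΔL, ΔJ).
(b)–(e): forbidden (parity, ΔS, ΔL, ΔJ).
(c)–(d): forbidden (ΔJ).
(c)–(e): allowed.
(d)–(e): forbidden (parity, ΔL, ΔJ).
Allowed pairs: 3 of 10.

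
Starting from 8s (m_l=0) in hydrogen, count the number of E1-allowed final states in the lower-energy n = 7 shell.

E1 requires Δl = ±1, so l_f ∈ {-1, 1}; with 0 ≤ l_f ≤ n_f−1 = 6, the allowed l_f values are {1}.
For l_f = 1: m_f ∈ {m_i−1, m_i, m_i+1} ∩ [−1, 1] = {-1, 0, 1} → 3 states.
Total: 3.

3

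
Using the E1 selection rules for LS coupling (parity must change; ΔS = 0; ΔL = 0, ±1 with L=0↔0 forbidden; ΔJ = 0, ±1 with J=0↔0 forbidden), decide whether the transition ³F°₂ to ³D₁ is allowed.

allowed

Initial level: S=1, L=3, J=2, parity odd. Final level: S=1, L=2, J=1, parity even.
Parity must change: odd → even — ✓.
ΔS = 0: S: 1 → 1 — ✓.
ΔL = 0, ±1 (not L=0↔0): L: 3 → 2, ΔL = -1 — ✓.
ΔJ = 0, ±1 (not J=0↔0): J: 2 → 1, ΔJ = -1 — ✓.
All four E1 rules are satisfied.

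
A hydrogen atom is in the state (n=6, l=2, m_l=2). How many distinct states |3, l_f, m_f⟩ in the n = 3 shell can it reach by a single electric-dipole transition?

E1 requires Δl = ±1, so l_f ∈ {1, 3}; with 0 ≤ l_f ≤ n_f−1 = 2, the allowed l_f values are {1}.
For l_f = 1: m_f ∈ {m_i−1, m_i, m_i+1} ∩ [−1, 1] = {1} → 1 state.
Total: 1.

1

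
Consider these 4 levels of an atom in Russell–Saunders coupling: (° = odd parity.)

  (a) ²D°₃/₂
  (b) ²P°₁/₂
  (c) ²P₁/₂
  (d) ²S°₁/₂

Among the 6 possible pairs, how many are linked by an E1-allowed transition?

(a)–(b): forbidden (parity).
(a)–(c): allowed.
(a)–(d): forbidden (parity, ΔL).
(b)–(c): allowed.
(b)–(d): forbidden (parity).
(c)–(d): allowed.
Allowed pairs: 3 of 6.

3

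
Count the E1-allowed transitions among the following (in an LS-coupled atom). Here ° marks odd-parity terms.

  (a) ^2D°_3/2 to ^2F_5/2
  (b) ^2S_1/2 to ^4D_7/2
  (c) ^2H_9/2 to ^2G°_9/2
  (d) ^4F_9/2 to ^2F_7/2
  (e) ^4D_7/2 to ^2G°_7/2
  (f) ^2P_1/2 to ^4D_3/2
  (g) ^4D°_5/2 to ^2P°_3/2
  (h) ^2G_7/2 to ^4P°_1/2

(a) allowed
(b) forbidden (parity, ΔS, ΔL, ΔJ fail)
(c) allowed
(d) forbidden (parity, ΔS fail)
(e) forbidden (ΔS, ΔL fail)
(f) forbidden (parity, ΔS fail)
(g) forbidden (parity, ΔS fail)
(h) forbidden (ΔS, ΔL, ΔJ fail)
Total allowed: 2 of 8.

2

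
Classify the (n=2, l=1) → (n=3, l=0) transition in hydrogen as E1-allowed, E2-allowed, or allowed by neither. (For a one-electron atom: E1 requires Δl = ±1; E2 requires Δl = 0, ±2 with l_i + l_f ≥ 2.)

Δl = 0 − 1 = -1; l_i + l_f = 1.
E1 (Δl = ±1): satisfied.
E2 (Δl = 0,±2, l_i+l_f ≥ 2): not satisfied.

E1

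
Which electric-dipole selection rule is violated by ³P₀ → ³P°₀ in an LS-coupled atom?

Reading off the term symbols: S 1→1, L 1→1, J 0→0, parity even→odd.
Parity must change: even → odd — satisfied.
ΔS = 0: S: 1 → 1 — satisfied.
ΔL = 0, ±1 (not L=0↔0): L: 1 → 1, ΔL = +0 — satisfied.
ΔJ = 0, ±1 (not J=0↔0): J: 0 → 0, ΔJ = +0 — violated.

the J=0 ↔ J=0 exclusion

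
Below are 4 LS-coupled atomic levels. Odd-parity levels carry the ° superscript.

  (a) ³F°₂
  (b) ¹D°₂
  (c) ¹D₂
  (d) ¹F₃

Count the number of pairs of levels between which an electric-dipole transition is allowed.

2

(a)–(b): forbidden (parity, ΔS).
(a)–(c): forbidden (ΔS).
(a)–(d): forbidden (ΔS).
(b)–(c): allowed.
(b)–(d): allowed.
(c)–(d): forbidden (parity).
Allowed pairs: 2 of 6.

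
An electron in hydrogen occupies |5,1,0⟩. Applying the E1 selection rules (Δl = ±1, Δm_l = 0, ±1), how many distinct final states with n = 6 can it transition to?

4

E1 requires Δl = ±1, so l_f ∈ {0, 2}; with 0 ≤ l_f ≤ n_f−1 = 5, the allowed l_f values are {0, 2}.
For l_f = 0: m_f ∈ {m_i−1, m_i, m_i+1} ∩ [−0, 0] = {0} → 1 state.
For l_f = 2: m_f ∈ {m_i−1, m_i, m_i+1} ∩ [−2, 2] = {-1, 0, 1} → 3 states.
Total: 4.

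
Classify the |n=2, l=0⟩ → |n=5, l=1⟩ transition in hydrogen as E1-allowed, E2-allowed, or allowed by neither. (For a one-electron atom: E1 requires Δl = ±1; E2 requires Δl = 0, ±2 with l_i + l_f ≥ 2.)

E1

Δl = 1 − 0 = +1; l_i + l_f = 1.
E1 (Δl = ±1): satisfied.
E2 (Δl = 0,±2, l_i+l_f ≥ 2): not satisfied.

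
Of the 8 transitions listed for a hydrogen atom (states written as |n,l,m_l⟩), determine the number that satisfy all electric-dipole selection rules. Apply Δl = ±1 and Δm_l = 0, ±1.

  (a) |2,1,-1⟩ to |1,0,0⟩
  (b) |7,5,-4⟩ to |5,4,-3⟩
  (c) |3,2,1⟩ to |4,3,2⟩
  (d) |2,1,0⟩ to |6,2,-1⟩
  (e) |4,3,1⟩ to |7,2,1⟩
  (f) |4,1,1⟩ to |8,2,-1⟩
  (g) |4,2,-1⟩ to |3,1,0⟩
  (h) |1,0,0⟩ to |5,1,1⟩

7

(a) allowed
(b) allowed
(c) allowed
(d) allowed
(e) allowed
(f) forbidden — Δm_l = -2 (E1 requires Δm_l = 0, ±1)
(g) allowed
(h) allowed
Total allowed: 7 of 8.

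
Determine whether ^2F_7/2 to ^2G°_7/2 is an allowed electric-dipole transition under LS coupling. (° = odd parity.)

allowed

Reading off the term symbols: S 1/2→1/2, L 3→4, J 7/2→7/2, parity even→odd.
Parity must change: even → odd — ok.
ΔS = 0: S: 1/2 → 1/2 — ok.
ΔL = 0, ±1 (not L=0↔0): L: 3 → 4, ΔL = +1 — ok.
ΔJ = 0, ±1 (not J=0↔0): J: 7/2 → 7/2, ΔJ = +0 — ok.
All four E1 rules are satisfied.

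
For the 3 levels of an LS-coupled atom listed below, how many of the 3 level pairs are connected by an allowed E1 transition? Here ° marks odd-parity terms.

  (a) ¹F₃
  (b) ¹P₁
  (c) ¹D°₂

(a)–(b): forbidden (parity, ΔL, ΔJ).
(a)–(c): allowed.
(b)–(c): allowed.
Allowed pairs: 2 of 3.

2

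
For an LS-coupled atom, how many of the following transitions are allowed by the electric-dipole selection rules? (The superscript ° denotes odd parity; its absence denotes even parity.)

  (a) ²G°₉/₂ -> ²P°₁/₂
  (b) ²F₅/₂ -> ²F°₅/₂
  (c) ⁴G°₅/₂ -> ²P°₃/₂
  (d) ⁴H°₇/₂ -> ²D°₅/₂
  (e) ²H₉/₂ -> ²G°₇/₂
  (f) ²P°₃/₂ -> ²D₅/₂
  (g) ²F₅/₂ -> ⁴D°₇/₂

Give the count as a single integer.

(a) forbidden (parity, ΔL, ΔJ fail)
(b) allowed
(c) forbidden (parity, ΔS, ΔL fail)
(d) forbidden (parity, ΔS, ΔL fail)
(e) allowed
(f) allowed
(g) forbidden (ΔS fails)
Total allowed: 3 of 7.

3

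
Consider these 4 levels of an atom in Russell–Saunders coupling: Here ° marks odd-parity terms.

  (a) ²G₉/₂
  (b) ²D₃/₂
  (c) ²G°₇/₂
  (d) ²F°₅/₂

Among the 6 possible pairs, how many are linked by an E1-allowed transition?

2

(a)–(b): forbidden (parity, ΔL, ΔJ).
(a)–(c): allowed.
(a)–(d): forbidden (ΔJ).
(b)–(c): forbidden (ΔL, ΔJ).
(b)–(d): allowed.
(c)–(d): forbidden (parity).
Allowed pairs: 2 of 6.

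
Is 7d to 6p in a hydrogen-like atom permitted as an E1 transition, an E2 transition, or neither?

Δl = 1 − 2 = -1; l_i + l_f = 3.
E1 (Δl = ±1): satisfied.
E2 (Δl = 0,±2, l_i+l_f ≥ 2): not satisfied.

E1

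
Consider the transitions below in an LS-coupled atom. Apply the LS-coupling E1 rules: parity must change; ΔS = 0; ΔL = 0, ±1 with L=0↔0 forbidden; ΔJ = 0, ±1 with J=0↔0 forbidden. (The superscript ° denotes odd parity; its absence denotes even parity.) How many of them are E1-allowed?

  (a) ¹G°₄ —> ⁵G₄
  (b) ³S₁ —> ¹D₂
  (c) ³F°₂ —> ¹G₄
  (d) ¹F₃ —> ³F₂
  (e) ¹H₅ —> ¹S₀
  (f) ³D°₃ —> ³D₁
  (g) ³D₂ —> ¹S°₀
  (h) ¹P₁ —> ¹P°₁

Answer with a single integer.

1

(a) forbidden (ΔS fails)
(b) forbidden (parity, ΔS, ΔL fail)
(c) forbidden (ΔS, ΔJ fail)
(d) forbidden (parity, ΔS fail)
(e) forbidden (parity, ΔL, ΔJ fail)
(f) forbidden (ΔJ fails)
(g) forbidden (ΔS, ΔL, ΔJ fail)
(h) allowed
Total allowed: 1 of 8.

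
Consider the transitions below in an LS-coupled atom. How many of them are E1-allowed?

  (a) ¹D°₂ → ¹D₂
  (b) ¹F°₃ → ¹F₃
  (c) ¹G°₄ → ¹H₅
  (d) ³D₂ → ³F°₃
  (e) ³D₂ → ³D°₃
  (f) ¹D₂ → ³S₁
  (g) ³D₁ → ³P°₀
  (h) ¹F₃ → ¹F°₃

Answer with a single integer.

7

(a) allowed
(b) allowed
(c) allowed
(d) allowed
(e) allowed
(f) forbidden (parity, ΔS, ΔL fail)
(g) allowed
(h) allowed
Total allowed: 7 of 8.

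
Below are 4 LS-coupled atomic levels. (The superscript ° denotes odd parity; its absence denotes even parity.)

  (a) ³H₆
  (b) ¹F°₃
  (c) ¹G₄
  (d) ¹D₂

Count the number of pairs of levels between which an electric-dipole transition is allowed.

2

(a)–(b): forbidden (ΔS, ΔL, ΔJ).
(a)–(c): forbidden (parity, ΔS, ΔJ).
(a)–(d): forbidden (parity, ΔS, ΔL, ΔJ).
(b)–(c): allowed.
(b)–(d): allowed.
(c)–(d): forbidden (parity, ΔL, ΔJ).
Allowed pairs: 2 of 6.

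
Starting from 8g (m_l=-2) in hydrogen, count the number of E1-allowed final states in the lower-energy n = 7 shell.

E1 requires Δl = ±1, so l_f ∈ {3, 5}; with 0 ≤ l_f ≤ n_f−1 = 6, the allowed l_f values are {3, 5}.
For l_f = 3: m_f ∈ {m_i−1, m_i, m_i+1} ∩ [−3, 3] = {-3, -2, -1} → 3 states.
For l_f = 5: m_f ∈ {m_i−1, m_i, m_i+1} ∩ [−5, 5] = {-3, -2, -1} → 3 states.
Total: 6.

6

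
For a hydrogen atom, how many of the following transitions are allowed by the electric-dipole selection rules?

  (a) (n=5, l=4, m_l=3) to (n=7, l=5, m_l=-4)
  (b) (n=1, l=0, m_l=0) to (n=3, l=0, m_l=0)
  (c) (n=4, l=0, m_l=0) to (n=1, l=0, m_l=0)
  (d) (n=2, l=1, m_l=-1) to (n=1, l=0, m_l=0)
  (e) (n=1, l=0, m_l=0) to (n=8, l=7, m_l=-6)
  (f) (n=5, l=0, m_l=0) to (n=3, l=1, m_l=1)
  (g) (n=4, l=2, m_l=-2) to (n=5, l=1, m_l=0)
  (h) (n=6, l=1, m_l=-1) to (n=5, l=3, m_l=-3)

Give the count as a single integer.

(a) forbidden — Δm_l = -7 (E1 requires Δm_l = 0, ±1)
(b) forbidden — Δl = +0 (E1 requires Δl = ±1)
(c) forbidden — Δl = +0 (E1 requires Δl = ±1)
(d) allowed
(e) forbidden — Δl = +7 (E1 requires Δl = ±1); Δm_l = -6 (E1 requires Δm_l = 0, ±1)
(f) allowed
(g) forbidden — Δm_l = +2 (E1 requires Δm_l = 0, ±1)
(h) forbidden — Δl = +2 (E1 requires Δl = ±1); Δm_l = -2 (E1 requires Δm_l = 0, ±1)
Total allowed: 2 of 8.

2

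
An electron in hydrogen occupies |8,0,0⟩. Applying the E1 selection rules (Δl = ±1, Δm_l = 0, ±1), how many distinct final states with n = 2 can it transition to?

E1 requires Δl = ±1, so l_f ∈ {-1, 1}; with 0 ≤ l_f ≤ n_f−1 = 1, the allowed l_f values are {1}.
For l_f = 1: m_f ∈ {m_i−1, m_i, m_i+1} ∩ [−1, 1] = {-1, 0, 1} → 3 states.
Total: 3.

3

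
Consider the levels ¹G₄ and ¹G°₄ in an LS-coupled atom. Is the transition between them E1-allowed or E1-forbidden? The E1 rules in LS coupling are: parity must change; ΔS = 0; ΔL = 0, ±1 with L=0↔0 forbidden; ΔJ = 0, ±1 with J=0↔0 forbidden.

allowed

Reading off the term symbols: S 0→0, L 4→4, J 4→4, parity even→odd.
Parity must change: even → odd — satisfied.
ΔS = 0: S: 0 → 0 — satisfied.
ΔL = 0, ±1 (not L=0↔0): L: 4 → 4, ΔL = +0 — satisfied.
ΔJ = 0, ±1 (not J=0↔0): J: 4 → 4, ΔJ = +0 — satisfied.
All four E1 rules are satisfied.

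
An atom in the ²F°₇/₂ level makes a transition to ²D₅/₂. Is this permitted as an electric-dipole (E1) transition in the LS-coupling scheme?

Parity must change: odd → even — ✓.
ΔS = 0: S: 1/2 → 1/2 — ✓.
ΔL = 0, ±1 (not L=0↔0): L: 3 → 2, ΔL = -1 — ✓.
ΔJ = 0, ±1 (not J=0↔0): J: 7/2 → 5/2, ΔJ = -1 — ✓.
All four E1 rules are satisfied.

allowed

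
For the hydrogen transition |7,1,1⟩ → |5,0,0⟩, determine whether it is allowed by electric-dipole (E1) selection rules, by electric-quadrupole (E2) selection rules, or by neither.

E1

Δl = 0 − 1 = -1; l_i + l_f = 1.
Δm_l = -1.
E1 (Δl = ±1, |Δm_l| ≤ 1): satisfied.
E2 (Δl = 0,±2, l_i+l_f ≥ 2, |Δm_l| ≤ 2): not satisfied.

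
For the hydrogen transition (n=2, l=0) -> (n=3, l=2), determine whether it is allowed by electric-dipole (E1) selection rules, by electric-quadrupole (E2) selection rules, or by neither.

E2

Δl = 2 − 0 = +2; l_i + l_f = 2.
E1 (Δl = ±1): not satisfied.
E2 (Δl = 0,±2, l_i+l_f ≥ 2): satisfied.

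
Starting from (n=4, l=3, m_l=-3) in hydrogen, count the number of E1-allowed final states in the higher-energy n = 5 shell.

4

E1 requires Δl = ±1, so l_f ∈ {2, 4}; with 0 ≤ l_f ≤ n_f−1 = 4, the allowed l_f values are {2, 4}.
For l_f = 2: m_f ∈ {m_i−1, m_i, m_i+1} ∩ [−2, 2] = {-2} → 1 state.
For l_f = 4: m_f ∈ {m_i−1, m_i, m_i+1} ∩ [−4, 4] = {-4, -3, -2} → 3 states.
Total: 4.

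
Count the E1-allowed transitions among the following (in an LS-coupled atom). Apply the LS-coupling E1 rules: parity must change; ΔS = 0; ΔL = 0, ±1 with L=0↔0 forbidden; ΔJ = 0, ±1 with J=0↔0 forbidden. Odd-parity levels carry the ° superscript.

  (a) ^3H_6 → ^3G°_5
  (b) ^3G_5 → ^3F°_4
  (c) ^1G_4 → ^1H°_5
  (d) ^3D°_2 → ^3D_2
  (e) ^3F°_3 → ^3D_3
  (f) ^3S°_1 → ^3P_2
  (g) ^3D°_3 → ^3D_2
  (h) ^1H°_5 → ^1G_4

(a) allowed
(b) allowed
(c) allowed
(d) allowed
(e) allowed
(f) allowed
(g) allowed
(h) allowed
Total allowed: 8 of 8.

8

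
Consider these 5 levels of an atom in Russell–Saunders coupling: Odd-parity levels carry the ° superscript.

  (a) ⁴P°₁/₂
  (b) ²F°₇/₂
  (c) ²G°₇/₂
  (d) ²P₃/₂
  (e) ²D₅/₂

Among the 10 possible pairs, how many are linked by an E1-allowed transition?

(a)–(b): forbidden (parity, ΔS, ΔL, ΔJ).
(a)–(c): forbidden (parity, ΔS, ΔL, ΔJ).
(a)–(d): forbidden (ΔS).
(a)–(e): forbidden (ΔS, ΔJ).
(b)–(c): forbidden (parity).
(b)–(d): forbidden (ΔL, ΔJ).
(b)–(e): allowed.
(c)–(d): forbidden (ΔL, ΔJ).
(c)–(e): forbidden (ΔL).
(d)–(e): forbidden (parity).
Allowed pairs: 1 of 10.

1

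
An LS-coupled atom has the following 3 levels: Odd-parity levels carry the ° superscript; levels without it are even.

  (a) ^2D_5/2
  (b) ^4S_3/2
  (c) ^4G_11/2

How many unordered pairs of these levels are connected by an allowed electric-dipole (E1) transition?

0

(a)–(b): forbidden (parity, ΔS, ΔL).
(a)–(c): forbidden (parity, ΔS, ΔL, ΔJ).
(b)–(c): forbidden (parity, ΔL, ΔJ).
Allowed pairs: 0 of 3.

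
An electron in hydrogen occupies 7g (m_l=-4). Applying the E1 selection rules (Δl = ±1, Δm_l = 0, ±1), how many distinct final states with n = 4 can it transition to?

1

E1 requires Δl = ±1, so l_f ∈ {3, 5}; with 0 ≤ l_f ≤ n_f−1 = 3, the allowed l_f values are {3}.
For l_f = 3: m_f ∈ {m_i−1, m_i, m_i+1} ∩ [−3, 3] = {-3} → 1 state.
Total: 1.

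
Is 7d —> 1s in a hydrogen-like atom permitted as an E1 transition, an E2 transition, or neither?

Δl = 0 − 2 = -2; l_i + l_f = 2.
E1 (Δl = ±1): not satisfied.
E2 (Δl = 0,±2, l_i+l_f ≥ 2): satisfied.

E2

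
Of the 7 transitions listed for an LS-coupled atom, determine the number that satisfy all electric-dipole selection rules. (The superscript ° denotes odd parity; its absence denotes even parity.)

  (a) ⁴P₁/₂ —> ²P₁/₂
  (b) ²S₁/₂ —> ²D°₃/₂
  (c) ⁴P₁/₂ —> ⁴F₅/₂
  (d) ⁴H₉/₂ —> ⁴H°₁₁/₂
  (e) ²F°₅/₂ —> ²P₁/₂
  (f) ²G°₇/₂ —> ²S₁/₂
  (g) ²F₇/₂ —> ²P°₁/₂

(a) forbidden (parity, ΔS fail)
(b) forbidden (ΔL fails)
(c) forbidden (parity, ΔL, ΔJ fail)
(d) allowed
(e) forbidden (ΔL, ΔJ fail)
(f) forbidden (ΔL, ΔJ fail)
(g) forbidden (ΔL, ΔJ fail)
Total allowed: 1 of 7.

1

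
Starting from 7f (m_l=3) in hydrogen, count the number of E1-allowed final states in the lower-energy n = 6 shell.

4

E1 requires Δl = ±1, so l_f ∈ {2, 4}; with 0 ≤ l_f ≤ n_f−1 = 5, the allowed l_f values are {2, 4}.
For l_f = 2: m_f ∈ {m_i−1, m_i, m_i+1} ∩ [−2, 2] = {2} → 1 state.
For l_f = 4: m_f ∈ {m_i−1, m_i, m_i+1} ∩ [−4, 4] = {2, 3, 4} → 3 states.
Total: 4.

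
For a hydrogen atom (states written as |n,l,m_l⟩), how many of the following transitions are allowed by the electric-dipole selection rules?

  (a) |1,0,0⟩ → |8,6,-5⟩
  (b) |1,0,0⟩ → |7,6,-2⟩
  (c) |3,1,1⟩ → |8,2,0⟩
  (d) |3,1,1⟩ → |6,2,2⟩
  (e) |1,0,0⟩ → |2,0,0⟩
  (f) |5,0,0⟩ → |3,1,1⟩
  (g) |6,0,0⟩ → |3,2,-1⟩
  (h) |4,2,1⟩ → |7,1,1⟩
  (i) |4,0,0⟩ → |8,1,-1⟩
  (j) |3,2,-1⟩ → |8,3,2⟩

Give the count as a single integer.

5

(a) forbidden — Δl = +6 (E1 requires Δl = ±1); Δm_l = -5 (E1 requires Δm_l = 0, ±1)
(b) forbidden — Δl = +6 (E1 requires Δl = ±1); Δm_l = -2 (E1 requires Δm_l = 0, ±1)
(c) allowed
(d) allowed
(e) forbidden — Δl = +0 (E1 requires Δl = ±1)
(f) allowed
(g) forbidden — Δl = +2 (E1 requires Δl = ±1)
(h) allowed
(i) allowed
(j) forbidden — Δm_l = +3 (E1 requires Δm_l = 0, ±1)
Total allowed: 5 of 10.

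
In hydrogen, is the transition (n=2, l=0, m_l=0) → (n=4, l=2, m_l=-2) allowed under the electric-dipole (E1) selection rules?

forbidden

Δl = 2 − 0 = +2; the E1 rule Δl = ±1 is ✗.
m_l: 0 → -2 (Δm_l = -2). |Δm_l| ≤ 1 ✗.
The transition is electric-dipole forbidden.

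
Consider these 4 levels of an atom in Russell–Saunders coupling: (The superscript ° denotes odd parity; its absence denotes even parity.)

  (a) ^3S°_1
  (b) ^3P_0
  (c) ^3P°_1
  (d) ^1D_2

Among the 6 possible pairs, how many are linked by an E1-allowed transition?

2

(a)–(b): allowed.
(a)–(c): forbidden (parity).
(a)–(d): forbidden (ΔS, ΔL).
(b)–(c): allowed.
(b)–(d): forbidden (parity, ΔS, ΔJ).
(c)–(d): forbidden (ΔS).
Allowed pairs: 2 of 6.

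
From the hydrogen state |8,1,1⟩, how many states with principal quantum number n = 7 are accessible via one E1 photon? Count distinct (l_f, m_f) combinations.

4

E1 requires Δl = ±1, so l_f ∈ {0, 2}; with 0 ≤ l_f ≤ n_f−1 = 6, the allowed l_f values are {0, 2}.
For l_f = 0: m_f ∈ {m_i−1, m_i, m_i+1} ∩ [−0, 0] = {0} → 1 state.
For l_f = 2: m_f ∈ {m_i−1, m_i, m_i+1} ∩ [−2, 2] = {0, 1, 2} → 3 states.
Total: 4.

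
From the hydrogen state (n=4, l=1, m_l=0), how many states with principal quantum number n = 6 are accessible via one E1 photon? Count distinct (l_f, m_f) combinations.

E1 requires Δl = ±1, so l_f ∈ {0, 2}; with 0 ≤ l_f ≤ n_f−1 = 5, the allowed l_f values are {0, 2}.
For l_f = 0: m_f ∈ {m_i−1, m_i, m_i+1} ∩ [−0, 0] = {0} → 1 state.
For l_f = 2: m_f ∈ {m_i−1, m_i, m_i+1} ∩ [−2, 2] = {-1, 0, 1} → 3 states.
Total: 4.

4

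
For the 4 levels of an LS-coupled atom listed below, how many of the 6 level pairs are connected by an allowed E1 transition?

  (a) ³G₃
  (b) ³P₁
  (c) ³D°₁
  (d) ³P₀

2

(a)–(b): forbidden (parity, ΔL, ΔJ).
(a)–(c): forbidden (ΔL, ΔJ).
(a)–(d): forbidden (parity, ΔL, ΔJ).
(b)–(c): allowed.
(b)–(d): forbidden (parity).
(c)–(d): allowed.
Allowed pairs: 2 of 6.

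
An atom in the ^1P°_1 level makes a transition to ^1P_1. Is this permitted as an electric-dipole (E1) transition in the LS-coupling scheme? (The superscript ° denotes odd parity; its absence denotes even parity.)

allowed

Parity must change: odd → even — passes.
ΔS = 0: S: 0 → 0 — passes.
ΔL = 0, ±1 (not L=0↔0): L: 1 → 1, ΔL = +0 — passes.
ΔJ = 0, ±1 (not J=0↔0): J: 1 → 1, ΔJ = +0 — passes.
All four E1 rules are satisfied.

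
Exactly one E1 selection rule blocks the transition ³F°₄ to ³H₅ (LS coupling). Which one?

the ΔL = 0, ±1 rule

Reading off the term symbols: S 1→1, L 3→5, J 4→5, parity odd→even.
Parity must change: odd → even — ✓.
ΔL = 0, ±1 (not L=0↔0): L: 3 → 5, ΔL = +2 — ✗.
ΔJ = 0, ±1 (not J=0↔0): J: 4 → 5, ΔJ = +1 — ✓.
ΔS = 0: S: 1 → 1 — ✓.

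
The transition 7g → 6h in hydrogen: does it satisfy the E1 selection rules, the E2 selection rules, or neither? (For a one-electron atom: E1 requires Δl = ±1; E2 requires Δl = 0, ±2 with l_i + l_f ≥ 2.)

E1

Δl = 5 − 4 = +1; l_i + l_f = 9.
E1 (Δl = ±1): satisfied.
E2 (Δl = 0,±2, l_i+l_f ≥ 2): not satisfied.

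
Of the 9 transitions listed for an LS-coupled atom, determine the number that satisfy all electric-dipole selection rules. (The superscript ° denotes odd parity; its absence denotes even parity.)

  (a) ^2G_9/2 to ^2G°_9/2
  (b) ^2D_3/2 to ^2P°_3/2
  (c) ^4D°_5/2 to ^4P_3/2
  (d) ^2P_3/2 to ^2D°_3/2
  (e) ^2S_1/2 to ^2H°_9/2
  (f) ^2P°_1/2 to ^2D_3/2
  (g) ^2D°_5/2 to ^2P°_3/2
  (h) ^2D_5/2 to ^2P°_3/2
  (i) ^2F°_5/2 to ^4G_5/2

(a) allowed
(b) allowed
(c) allowed
(d) allowed
(e) forbidden (ΔL, ΔJ fail)
(f) allowed
(g) forbidden (parity fails)
(h) allowed
(i) forbidden (ΔS fails)
Total allowed: 6 of 9.

6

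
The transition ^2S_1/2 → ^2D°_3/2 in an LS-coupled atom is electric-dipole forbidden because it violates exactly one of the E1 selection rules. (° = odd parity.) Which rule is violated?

Initial level: S=1/2, L=0, J=1/2, parity even. Final level: S=1/2, L=2, J=3/2, parity odd.
Parity must change: even → odd — ✓.
ΔS = 0: S: 1/2 → 1/2 — ✓.
ΔL = 0, ±1 (not L=0↔0): L: 0 → 2, ΔL = +2 — ✗.
ΔJ = 0, ±1 (not J=0↔0): J: 1/2 → 3/2, ΔJ = +1 — ✓.

the ΔL = 0, ±1 rule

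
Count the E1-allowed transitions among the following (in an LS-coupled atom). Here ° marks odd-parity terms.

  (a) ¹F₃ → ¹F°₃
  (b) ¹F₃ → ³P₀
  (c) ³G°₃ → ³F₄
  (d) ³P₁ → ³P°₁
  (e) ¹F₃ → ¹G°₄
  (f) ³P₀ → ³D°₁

5

(a) allowed
(b) forbidden (parity, ΔS, ΔL, ΔJ fail)
(c) allowed
(d) allowed
(e) allowed
(f) allowed
Total allowed: 5 of 6.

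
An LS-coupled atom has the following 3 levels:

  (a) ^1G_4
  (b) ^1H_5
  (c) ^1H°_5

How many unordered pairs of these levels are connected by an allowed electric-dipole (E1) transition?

2

(a)–(b): forbidden (parity).
(a)–(c): allowed.
(b)–(c): allowed.
Allowed pairs: 2 of 3.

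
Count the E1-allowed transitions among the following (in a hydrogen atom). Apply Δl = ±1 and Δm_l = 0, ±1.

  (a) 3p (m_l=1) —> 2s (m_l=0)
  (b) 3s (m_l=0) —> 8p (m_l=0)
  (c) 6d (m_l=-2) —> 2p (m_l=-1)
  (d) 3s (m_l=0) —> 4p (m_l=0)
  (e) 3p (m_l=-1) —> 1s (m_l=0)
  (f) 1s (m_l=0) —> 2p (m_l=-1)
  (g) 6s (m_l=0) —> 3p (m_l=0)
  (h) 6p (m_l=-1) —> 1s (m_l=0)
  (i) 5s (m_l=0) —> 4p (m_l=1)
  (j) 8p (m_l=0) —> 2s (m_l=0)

10

(a) allowed
(b) allowed
(c) allowed
(d) allowed
(e) allowed
(f) allowed
(g) allowed
(h) allowed
(i) allowed
(j) allowed
Total allowed: 10 of 10.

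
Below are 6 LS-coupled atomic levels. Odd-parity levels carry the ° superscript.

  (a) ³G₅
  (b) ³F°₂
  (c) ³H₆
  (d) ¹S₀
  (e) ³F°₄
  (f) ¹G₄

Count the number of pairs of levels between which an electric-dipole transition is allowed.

(a)–(b): forbidden (ΔJ).
(a)–(c): forbidden (parity).
(a)–(d): forbidden (parity, ΔS, ΔL, ΔJ).
(a)–(e): allowed.
(a)–(f): forbidden (parity, ΔS).
(b)–(c): forbidden (ΔL, ΔJ).
(b)–(d): forbidden (ΔS, ΔL, ΔJ).
(b)–(e): forbidden (parity, ΔJ).
(b)–(f): forbidden (ΔS, ΔJ).
(c)–(d): forbidden (parity, ΔS, ΔL, ΔJ).
(c)–(e): forbidden (ΔL, ΔJ).
(c)–(f): forbidden (parity, ΔS, ΔJ).
(d)–(e): forbidden (ΔS, ΔL, ΔJ).
(d)–(f): forbidden (parity, ΔL, ΔJ).
(e)–(f): forbidden (ΔS).
Allowed pairs: 1 of 15.

1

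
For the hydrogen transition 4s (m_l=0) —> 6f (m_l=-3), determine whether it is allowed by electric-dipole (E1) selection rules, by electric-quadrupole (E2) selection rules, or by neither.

neither

Δl = 3 − 0 = +3; l_i + l_f = 3.
Δm_l = -3.
E1 (Δl = ±1, |Δm_l| ≤ 1): not satisfied.
E2 (Δl = 0,±2, l_i+l_f ≥ 2, |Δm_l| ≤ 2): not satisfied.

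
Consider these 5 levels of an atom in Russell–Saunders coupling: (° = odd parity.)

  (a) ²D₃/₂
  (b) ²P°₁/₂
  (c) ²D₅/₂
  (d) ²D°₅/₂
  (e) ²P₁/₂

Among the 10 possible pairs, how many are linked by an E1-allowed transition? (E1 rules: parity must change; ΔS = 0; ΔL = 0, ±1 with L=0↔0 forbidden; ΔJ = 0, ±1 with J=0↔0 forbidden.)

(a)–(b): allowed.
(a)–(c): forbidden (parity).
(a)–(d): allowed.
(a)–(e): forbidden (parity).
(b)–(c): forbidden (ΔJ).
(b)–(d): forbidden (parity, ΔJ).
(b)–(e): allowed.
(c)–(d): allowed.
(c)–(e): forbidden (parity, ΔJ).
(d)–(e): forbidden (ΔJ).
Allowed pairs: 4 of 10.

4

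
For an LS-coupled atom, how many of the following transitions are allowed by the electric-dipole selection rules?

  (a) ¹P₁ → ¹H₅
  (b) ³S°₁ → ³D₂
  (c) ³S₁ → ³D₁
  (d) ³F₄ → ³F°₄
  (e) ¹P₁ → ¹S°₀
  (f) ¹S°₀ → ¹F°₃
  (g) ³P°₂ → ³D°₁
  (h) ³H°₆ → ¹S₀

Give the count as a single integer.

2

(a) forbidden (parity, ΔL, ΔJ fail)
(b) forbidden (ΔL fails)
(c) forbidden (parity, ΔL fail)
(d) allowed
(e) allowed
(f) forbidden (parity, ΔL, ΔJ fail)
(g) forbidden (parity fails)
(h) forbidden (ΔS, ΔL, ΔJ fail)
Total allowed: 2 of 8.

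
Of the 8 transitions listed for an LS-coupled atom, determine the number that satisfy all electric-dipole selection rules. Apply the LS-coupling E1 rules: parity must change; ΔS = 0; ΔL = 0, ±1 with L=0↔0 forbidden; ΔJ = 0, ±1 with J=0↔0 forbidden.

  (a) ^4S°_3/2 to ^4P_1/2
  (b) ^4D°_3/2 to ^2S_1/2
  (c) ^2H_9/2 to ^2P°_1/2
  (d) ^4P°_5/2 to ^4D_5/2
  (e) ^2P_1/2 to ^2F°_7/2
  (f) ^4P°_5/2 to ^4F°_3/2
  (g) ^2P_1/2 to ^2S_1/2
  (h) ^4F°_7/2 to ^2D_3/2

2

(a) allowed
(b) forbidden (ΔS, ΔL fail)
(c) forbidden (ΔL, ΔJ fail)
(d) allowed
(e) forbidden (ΔL, ΔJ fail)
(f) forbidden (parity, ΔL fail)
(g) forbidden (parity fails)
(h) forbidden (ΔS, ΔJ fail)
Total allowed: 2 of 8.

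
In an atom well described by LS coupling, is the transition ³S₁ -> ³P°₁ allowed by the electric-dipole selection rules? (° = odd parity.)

Parity must change: even → odd — passes.
ΔS = 0: S: 1 → 1 — passes.
ΔL = 0, ±1 (not L=0↔0): L: 0 → 1, ΔL = +1 — passes.
ΔJ = 0, ±1 (not J=0↔0): J: 1 → 1, ΔJ = +0 — passes.
All four E1 rules are satisfied.

allowed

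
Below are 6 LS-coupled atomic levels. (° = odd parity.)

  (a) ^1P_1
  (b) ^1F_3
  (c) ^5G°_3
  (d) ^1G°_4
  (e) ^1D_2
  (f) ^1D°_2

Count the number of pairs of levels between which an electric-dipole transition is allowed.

4

(a)–(b): forbidden (parity, ΔL, ΔJ).
(a)–(c): forbidden (ΔS, ΔL, ΔJ).
(a)–(d): forbidden (ΔL, ΔJ).
(a)–(e): forbidden (parity).
(a)–(f): allowed.
(b)–(c): forbidden (ΔS).
(b)–(d): allowed.
(b)–(e): forbidden (parity).
(b)–(f): allowed.
(c)–(d): forbidden (parity, ΔS).
(c)–(e): forbidden (ΔS, ΔL).
(c)–(f): forbidden (parity, ΔS, ΔL).
(d)–(e): forbidden (ΔL, ΔJ).
(d)–(f): forbidden (parity, ΔL, ΔJ).
(e)–(f): allowed.
Allowed pairs: 4 of 15.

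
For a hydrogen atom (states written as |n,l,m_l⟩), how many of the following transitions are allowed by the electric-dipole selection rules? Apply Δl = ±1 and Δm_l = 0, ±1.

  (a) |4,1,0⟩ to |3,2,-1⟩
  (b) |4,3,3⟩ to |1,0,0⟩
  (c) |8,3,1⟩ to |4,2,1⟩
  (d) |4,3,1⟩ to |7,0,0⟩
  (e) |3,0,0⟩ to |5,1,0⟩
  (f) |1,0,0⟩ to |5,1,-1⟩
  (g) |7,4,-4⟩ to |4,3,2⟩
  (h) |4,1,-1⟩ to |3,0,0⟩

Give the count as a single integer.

5

(a) allowed
(b) forbidden — Δl = -3 (E1 requires Δl = ±1); Δm_l = -3 (E1 requires Δm_l = 0, ±1)
(c) allowed
(d) forbidden — Δl = -3 (E1 requires Δl = ±1)
(e) allowed
(f) allowed
(g) forbidden — Δm_l = +6 (E1 requires Δm_l = 0, ±1)
(h) allowed
Total allowed: 5 of 8.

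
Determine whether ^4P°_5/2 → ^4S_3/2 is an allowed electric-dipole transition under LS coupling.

Reading off the term symbols: S 3/2→3/2, L 1→0, J 5/2→3/2, parity odd→even.
ΔS = 0: S: 3/2 → 3/2 — passes.
Parity must change: odd → even — passes.
ΔL = 0, ±1 (not L=0↔0): L: 1 → 0, ΔL = -1 — passes.
ΔJ = 0, ±1 (not J=0↔0): J: 5/2 → 3/2, ΔJ = -1 — passes.
All four E1 rules are satisfied.

allowed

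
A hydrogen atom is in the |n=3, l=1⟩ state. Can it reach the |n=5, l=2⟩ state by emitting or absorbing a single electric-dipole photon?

l: 1 → 2 (Δl = +1). Δl = ±1 satisfied.
All E1 selection rules are satisfied.

allowed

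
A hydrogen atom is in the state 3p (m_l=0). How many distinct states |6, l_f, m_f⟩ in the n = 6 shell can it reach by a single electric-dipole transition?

4

E1 requires Δl = ±1, so l_f ∈ {0, 2}; with 0 ≤ l_f ≤ n_f−1 = 5, the allowed l_f values are {0, 2}.
For l_f = 0: m_f ∈ {m_i−1, m_i, m_i+1} ∩ [−0, 0] = {0} → 1 state.
For l_f = 2: m_f ∈ {m_i−1, m_i, m_i+1} ∩ [−2, 2] = {-1, 0, 1} → 3 states.
Total: 4.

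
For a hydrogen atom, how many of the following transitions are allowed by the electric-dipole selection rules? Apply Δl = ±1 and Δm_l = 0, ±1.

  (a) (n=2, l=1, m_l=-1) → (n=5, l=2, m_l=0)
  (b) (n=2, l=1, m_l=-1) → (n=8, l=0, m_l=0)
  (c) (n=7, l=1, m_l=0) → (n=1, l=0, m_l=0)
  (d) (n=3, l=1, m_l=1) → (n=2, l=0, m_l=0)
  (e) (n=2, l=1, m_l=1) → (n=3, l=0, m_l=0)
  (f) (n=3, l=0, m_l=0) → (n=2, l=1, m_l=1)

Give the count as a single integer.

(a) allowed
(b) allowed
(c) allowed
(d) allowed
(e) allowed
(f) allowed
Total allowed: 6 of 6.

6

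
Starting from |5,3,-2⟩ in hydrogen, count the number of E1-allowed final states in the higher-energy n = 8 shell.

E1 requires Δl = ±1, so l_f ∈ {2, 4}; with 0 ≤ l_f ≤ n_f−1 = 7, the allowed l_f values are {2, 4}.
For l_f = 2: m_f ∈ {m_i−1, m_i, m_i+1} ∩ [−2, 2] = {-2, -1} → 2 states.
For l_f = 4: m_f ∈ {m_i−1, m_i, m_i+1} ∩ [−4, 4] = {-3, -2, -1} → 3 states.
Total: 5.

5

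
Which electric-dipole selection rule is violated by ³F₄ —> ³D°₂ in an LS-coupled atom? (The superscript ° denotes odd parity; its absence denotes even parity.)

the ΔJ = 0, ±1 rule

ΔJ = 0, ±1 (not J=0↔0): J: 4 → 2, ΔJ = -2 — fails.
Parity must change: even → odd — ok.
ΔS = 0: S: 1 → 1 — ok.
ΔL = 0, ±1 (not L=0↔0): L: 3 → 2, ΔL = -1 — ok.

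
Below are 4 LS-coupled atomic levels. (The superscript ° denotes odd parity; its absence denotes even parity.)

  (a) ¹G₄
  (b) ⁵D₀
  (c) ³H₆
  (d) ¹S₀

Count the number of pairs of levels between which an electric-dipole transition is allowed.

0

(a)–(b): forbidden (parity, ΔS, ΔL, ΔJ).
(a)–(c): forbidden (parity, ΔS, ΔJ).
(a)–(d): forbidden (parity, ΔL, ΔJ).
(b)–(c): forbidden (parity, ΔS, ΔL, ΔJ).
(b)–(d): forbidden (parity, ΔS, ΔL, ΔJ).
(c)–(d): forbidden (parity, ΔS, ΔL, ΔJ).
Allowed pairs: 0 of 6.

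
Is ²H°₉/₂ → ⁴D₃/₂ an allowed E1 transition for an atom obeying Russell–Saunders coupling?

Reading off the term symbols: S 1/2→3/2, L 5→2, J 9/2→3/2, parity odd→even.
ΔS = 0: S: 1/2 → 3/2 — ✗.
ΔJ = 0, ±1 (not J=0↔0): J: 9/2 → 3/2, ΔJ = -3 — ✗.
ΔL = 0, ±1 (not L=0↔0): L: 5 → 2, ΔL = -3 — ✗.
Parity must change: odd → even — ✓.
Rule(s) violated: ΔS, ΔL, ΔJ.

forbidden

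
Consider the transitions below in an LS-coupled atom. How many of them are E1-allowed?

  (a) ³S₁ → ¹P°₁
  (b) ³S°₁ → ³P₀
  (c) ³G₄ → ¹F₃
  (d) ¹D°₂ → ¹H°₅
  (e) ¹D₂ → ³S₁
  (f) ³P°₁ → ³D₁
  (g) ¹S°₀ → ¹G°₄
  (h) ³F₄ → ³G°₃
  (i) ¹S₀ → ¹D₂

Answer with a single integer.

(a) forbidden (ΔS fails)
(b) allowed
(c) forbidden (parity, ΔS fail)
(d) forbidden (parity, ΔL, ΔJ fail)
(e) forbidden (parity, ΔS, ΔL fail)
(f) allowed
(g) forbidden (parity, ΔL, ΔJ fail)
(h) allowed
(i) forbidden (parity, ΔL, ΔJ fail)
Total allowed: 3 of 9.

3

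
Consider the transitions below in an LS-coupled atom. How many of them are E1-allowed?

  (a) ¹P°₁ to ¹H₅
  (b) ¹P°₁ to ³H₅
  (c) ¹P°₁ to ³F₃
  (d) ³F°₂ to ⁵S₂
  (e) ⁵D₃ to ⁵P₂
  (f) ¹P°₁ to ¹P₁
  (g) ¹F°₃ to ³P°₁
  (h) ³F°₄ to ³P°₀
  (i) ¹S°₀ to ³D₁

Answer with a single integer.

(a) forbidden (ΔL, ΔJ fail)
(b) forbidden (ΔS, ΔL, ΔJ fail)
(c) forbidden (ΔS, ΔL, ΔJ fail)
(d) forbidden (ΔS, ΔL fail)
(e) forbidden (parity fails)
(f) allowed
(g) forbidden (parity, ΔS, ΔL, ΔJ fail)
(h) forbidden (parity, ΔL, ΔJ fail)
(i) forbidden (ΔS, ΔL fail)
Total allowed: 1 of 9.

1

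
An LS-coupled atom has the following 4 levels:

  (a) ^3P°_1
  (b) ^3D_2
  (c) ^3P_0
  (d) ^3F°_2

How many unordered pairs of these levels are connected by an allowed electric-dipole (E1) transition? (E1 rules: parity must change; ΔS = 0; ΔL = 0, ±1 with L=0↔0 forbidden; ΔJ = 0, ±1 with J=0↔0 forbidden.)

3

(a)–(b): allowed.
(a)–(c): allowed.
(a)–(d): forbidden (parity, ΔL).
(b)–(c): forbidden (parity, ΔJ).
(b)–(d): allowed.
(c)–(d): forbidden (ΔL, ΔJ).
Allowed pairs: 3 of 6.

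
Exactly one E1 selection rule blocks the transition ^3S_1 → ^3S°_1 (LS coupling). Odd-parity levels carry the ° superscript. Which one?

the L=0 ↔ L=0 exclusion

Initial level: S=1, L=0, J=1, parity even. Final level: S=1, L=0, J=1, parity odd.
Parity must change: even → odd — ok.
ΔS = 0: S: 1 → 1 — ok.
ΔL = 0, ±1 (not L=0↔0): L: 0 → 0, ΔL = +0 — fails.
ΔJ = 0, ±1 (not J=0↔0): J: 1 → 1, ΔJ = +0 — ok.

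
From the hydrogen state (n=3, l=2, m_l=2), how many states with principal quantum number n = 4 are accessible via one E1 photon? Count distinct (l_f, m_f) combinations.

E1 requires Δl = ±1, so l_f ∈ {1, 3}; with 0 ≤ l_f ≤ n_f−1 = 3, the allowed l_f values are {1, 3}.
For l_f = 1: m_f ∈ {m_i−1, m_i, m_i+1} ∩ [−1, 1] = {1} → 1 state.
For l_f = 3: m_f ∈ {m_i−1, m_i, m_i+1} ∩ [−3, 3] = {1, 2, 3} → 3 states.
Total: 4.

4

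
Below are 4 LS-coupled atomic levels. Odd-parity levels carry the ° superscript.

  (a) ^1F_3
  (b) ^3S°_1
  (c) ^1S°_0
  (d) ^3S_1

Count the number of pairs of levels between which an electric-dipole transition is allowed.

0

(a)–(b): forbidden (ΔS, ΔL, ΔJ).
(a)–(c): forbidden (ΔL, ΔJ).
(a)–(d): forbidden (parity, ΔS, ΔL, ΔJ).
(b)–(c): forbidden (parity, ΔS, ΔL).
(b)–(d): forbidden (ΔL).
(c)–(d): forbidden (ΔS, ΔL).
Allowed pairs: 0 of 6.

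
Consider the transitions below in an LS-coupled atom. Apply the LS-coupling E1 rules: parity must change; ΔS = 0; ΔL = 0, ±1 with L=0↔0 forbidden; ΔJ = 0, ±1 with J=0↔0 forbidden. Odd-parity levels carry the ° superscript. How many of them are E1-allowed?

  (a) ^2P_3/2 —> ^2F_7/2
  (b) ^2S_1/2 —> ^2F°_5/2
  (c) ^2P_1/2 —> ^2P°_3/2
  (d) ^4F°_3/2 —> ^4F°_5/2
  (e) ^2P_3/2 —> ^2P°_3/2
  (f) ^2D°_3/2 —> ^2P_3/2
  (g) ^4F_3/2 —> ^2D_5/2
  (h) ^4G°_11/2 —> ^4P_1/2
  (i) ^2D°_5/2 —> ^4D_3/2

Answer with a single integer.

3

(a) forbidden (parity, ΔL, ΔJ fail)
(b) forbidden (ΔL, ΔJ fail)
(c) allowed
(d) forbidden (parity fails)
(e) allowed
(f) allowed
(g) forbidden (parity, ΔS fail)
(h) forbidden (ΔL, ΔJ fail)
(i) forbidden (ΔS fails)
Total allowed: 3 of 9.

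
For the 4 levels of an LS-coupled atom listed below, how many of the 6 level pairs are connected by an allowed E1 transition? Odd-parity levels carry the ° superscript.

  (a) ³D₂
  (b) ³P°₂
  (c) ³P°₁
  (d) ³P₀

(a)–(b): allowed.
(a)–(c): allowed.
(a)–(d): forbidden (parity, ΔJ).
(b)–(c): forbidden (parity).
(b)–(d): forbidden (ΔJ).
(c)–(d): allowed.
Allowed pairs: 3 of 6.

3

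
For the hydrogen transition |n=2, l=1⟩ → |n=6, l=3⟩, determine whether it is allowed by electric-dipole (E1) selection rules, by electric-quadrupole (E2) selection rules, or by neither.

Δl = 3 − 1 = +2; l_i + l_f = 4.
E1 (Δl = ±1): not satisfied.
E2 (Δl = 0,±2, l_i+l_f ≥ 2): satisfied.

E2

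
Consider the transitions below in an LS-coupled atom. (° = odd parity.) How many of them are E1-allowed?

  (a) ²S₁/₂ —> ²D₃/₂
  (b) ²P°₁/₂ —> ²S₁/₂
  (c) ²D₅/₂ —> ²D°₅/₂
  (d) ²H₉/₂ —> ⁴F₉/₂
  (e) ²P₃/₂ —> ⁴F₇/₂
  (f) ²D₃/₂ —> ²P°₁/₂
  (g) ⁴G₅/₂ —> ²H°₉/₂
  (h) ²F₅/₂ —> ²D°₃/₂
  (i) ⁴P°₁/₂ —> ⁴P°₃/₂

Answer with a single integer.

4

(a) forbidden (parity, ΔL fail)
(b) allowed
(c) allowed
(d) forbidden (parity, ΔS, ΔL fail)
(e) forbidden (parity, ΔS, ΔL, ΔJ fail)
(f) allowed
(g) forbidden (ΔS, ΔJ fail)
(h) allowed
(i) forbidden (parity fails)
Total allowed: 4 of 9.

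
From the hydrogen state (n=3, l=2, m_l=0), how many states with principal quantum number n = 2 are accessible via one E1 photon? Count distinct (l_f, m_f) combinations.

E1 requires Δl = ±1, so l_f ∈ {1, 3}; with 0 ≤ l_f ≤ n_f−1 = 1, the allowed l_f values are {1}.
For l_f = 1: m_f ∈ {m_i−1, m_i, m_i+1} ∩ [−1, 1] = {-1, 0, 1} → 3 states.
Total: 3.

3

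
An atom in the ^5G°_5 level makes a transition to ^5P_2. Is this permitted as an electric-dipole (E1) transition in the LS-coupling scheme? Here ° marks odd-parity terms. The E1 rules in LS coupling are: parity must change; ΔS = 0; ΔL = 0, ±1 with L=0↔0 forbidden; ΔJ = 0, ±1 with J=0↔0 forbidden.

Reading off the term symbols: S 2→2, L 4→1, J 5→2, parity odd→even.
Parity must change: odd → even — passes.
ΔS = 0: S: 2 → 2 — passes.
ΔL = 0, ±1 (not L=0↔0): L: 4 → 1, ΔL = -3 — fails.
ΔJ = 0, ±1 (not J=0↔0): J: 5 → 2, ΔJ = -3 — fails.
Rule(s) violated: ΔL, ΔJ.

forbidden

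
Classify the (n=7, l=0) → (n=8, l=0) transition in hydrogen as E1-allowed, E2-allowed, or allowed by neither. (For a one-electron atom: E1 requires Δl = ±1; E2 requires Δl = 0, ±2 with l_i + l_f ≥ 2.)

Δl = 0 − 0 = +0; l_i + l_f = 0.
E1 (Δl = ±1): not satisfied.
E2 (Δl = 0,±2, l_i+l_f ≥ 2): not satisfied.

neither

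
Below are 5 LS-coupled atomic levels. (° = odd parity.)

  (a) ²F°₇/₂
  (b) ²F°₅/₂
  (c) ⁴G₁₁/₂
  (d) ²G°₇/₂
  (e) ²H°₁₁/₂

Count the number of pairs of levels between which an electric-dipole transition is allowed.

0

(a)–(b): forbidden (parity).
(a)–(c): forbidden (ΔS, ΔJ).
(a)–(d): forbidden (parity).
(a)–(e): forbidden (parity, ΔL, ΔJ).
(b)–(c): forbidden (ΔS, ΔJ).
(b)–(d): forbidden (parity).
(b)–(e): forbidden (parity, ΔL, ΔJ).
(c)–(d): forbidden (ΔS, ΔJ).
(c)–(e): forbidden (ΔS).
(d)–(e): forbidden (parity, ΔJ).
Allowed pairs: 0 of 10.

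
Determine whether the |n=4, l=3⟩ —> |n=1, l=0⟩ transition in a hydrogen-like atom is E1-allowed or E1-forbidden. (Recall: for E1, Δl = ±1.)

l: 3 → 0 (Δl = -3). Δl = ±1 fails.
The transition is electric-dipole forbidden.

forbidden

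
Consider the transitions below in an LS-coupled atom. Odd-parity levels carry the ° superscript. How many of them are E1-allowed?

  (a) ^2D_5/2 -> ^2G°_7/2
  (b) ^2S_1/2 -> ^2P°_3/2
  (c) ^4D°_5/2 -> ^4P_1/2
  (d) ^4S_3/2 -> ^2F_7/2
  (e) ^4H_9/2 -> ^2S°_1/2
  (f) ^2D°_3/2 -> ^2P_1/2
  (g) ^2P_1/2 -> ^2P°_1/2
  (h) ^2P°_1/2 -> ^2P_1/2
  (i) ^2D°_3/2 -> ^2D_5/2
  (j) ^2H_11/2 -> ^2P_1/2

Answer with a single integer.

(a) forbidden (ΔL fails)
(b) allowed
(c) forbidden (ΔJ fails)
(d) forbidden (parity, ΔS, ΔL, ΔJ fail)
(e) forbidden (ΔS, ΔL, ΔJ fail)
(f) allowed
(g) allowed
(h) allowed
(i) allowed
(j) forbidden (parity, ΔL, ΔJ fail)
Total allowed: 5 of 10.

5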